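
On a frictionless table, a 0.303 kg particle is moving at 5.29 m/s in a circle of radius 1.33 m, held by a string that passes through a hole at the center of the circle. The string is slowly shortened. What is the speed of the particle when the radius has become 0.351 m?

v₂ ≈ 20.0 m/s

Central (radial) force ⇒ zero torque about the center ⇒ m v r is constant.
v₂ = v₁ r₁ / r₂ = (5.29)(1.33) / (0.351) = 20.04 m/s.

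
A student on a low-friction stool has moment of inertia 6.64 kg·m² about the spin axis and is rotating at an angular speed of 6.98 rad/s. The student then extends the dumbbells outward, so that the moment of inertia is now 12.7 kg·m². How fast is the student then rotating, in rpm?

ω₂ ≈ 34.8 rpm

With no external torque about the axis, L is conserved: I₁ω₁ = I₂ω₂.
ω₂ = I₁ω₁ / I₂ = (6.640)(6.98 rad/s) / (12.70) = 3.649 rad/s = 34.85 rpm.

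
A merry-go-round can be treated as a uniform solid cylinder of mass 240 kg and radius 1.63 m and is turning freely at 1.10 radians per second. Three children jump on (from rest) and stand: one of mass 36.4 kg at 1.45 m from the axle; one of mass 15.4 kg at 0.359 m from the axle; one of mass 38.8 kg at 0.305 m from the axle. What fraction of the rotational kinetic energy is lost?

fraction ≈ 0.205

The added mass arrives with no angular momentum about the axle, and any external torque about the axle is negligible, so the system's angular momentum is conserved.
I_p = ½(240)(1.63)² = 318.8 kg·m².
Added inertia Σmr² = (36.4)(1.45)² + (15.4)(0.359)² + (38.8)(0.305)² = 82.13 kg·m²; I_f = 318.8 + 82.13 = 401.0 kg·m².
ω_f = I_p ω_i / I_f = (318.8)(1.10) / 401.0 = 0.8747 rad/s.
KE_i = ½(318.8)(1.100 rad/s)² = 192.9 J; KE_f = ½(401.0)(0.8747)² = 153.4 J.
Fraction lost = 0.2048.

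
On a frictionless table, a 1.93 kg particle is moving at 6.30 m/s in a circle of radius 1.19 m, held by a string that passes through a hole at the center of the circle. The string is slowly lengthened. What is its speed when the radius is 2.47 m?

Central (radial) force ⇒ zero torque about the center ⇒ m v r is constant.
v₂ = v₁ r₁ / r₂ = (6.30)(1.19) / (2.47) = 3.035 m/s.

v₂ ≈ 3.04 m/s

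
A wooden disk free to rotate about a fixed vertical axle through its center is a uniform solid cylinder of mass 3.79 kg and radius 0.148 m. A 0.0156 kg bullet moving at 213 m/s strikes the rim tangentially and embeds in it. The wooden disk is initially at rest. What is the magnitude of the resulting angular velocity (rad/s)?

|ω_f| ≈ 11.8 rad/s

The axle reaction passes through the axle and exerts no torque about it; angular momentum about the axle is conserved through the impact.
I_p = ½(3.79)(0.148)² = 0.04151 kg·m². Taking the sense of the bullet's angular momentum as positive, L_{bullet} = m v R = (0.0156)(213)(0.148) = 0.4918 kg·m²/s.
L_i = 0 + 0.4918 = 0.4918 kg·m²/s.
After sticking, I_f = I_p + m R² = 0.04151 + (0.0156)(0.148)² = 0.04185 kg·m².
ω_f = L_i / I_f = 0.4918 / 0.04185 = 11.75 rad/s.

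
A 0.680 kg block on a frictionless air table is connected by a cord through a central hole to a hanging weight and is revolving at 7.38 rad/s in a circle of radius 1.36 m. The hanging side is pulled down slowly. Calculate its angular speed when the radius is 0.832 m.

ω₂ ≈ 19.7 rad/s

No torque about the axis ⇒ m r₁² ω₁ = m r₂² ω₂.
ω₂ = ω₁ (r₁/r₂)² = (7.38)(1.36/0.832)² = 19.72 rad/s.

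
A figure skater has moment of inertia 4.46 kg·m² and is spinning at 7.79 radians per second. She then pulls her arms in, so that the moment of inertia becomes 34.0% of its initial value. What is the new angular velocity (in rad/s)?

ω₂ ≈ 22.9 rad/s

No external torque acts about the spin axis, so angular momentum is conserved.
I₂ = 0.340 × 4.46 = 1.516 kg·m².
ω₂ = I₁ω₁ / I₂ = (4.460)(7.79 rad/s) / (1.516) = 22.91 rad/s.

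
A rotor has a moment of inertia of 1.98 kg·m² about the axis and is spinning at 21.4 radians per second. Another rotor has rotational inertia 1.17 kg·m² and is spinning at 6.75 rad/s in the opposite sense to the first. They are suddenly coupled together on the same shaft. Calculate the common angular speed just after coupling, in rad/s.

|ω_f| ≈ 10.9 rad/s

The coupling torques are internal; angular momentum about the shared axis is conserved.
Taking A's sense as positive: L = (1.980)(21.4) − (1.170)(6.75) = 34.47 kg·m²·rad/s.
Combined I = 1.980 + 1.170 = 3.150 kg·m².
ω_f = L / I = 34.47 / 3.150 = 10.94 rad/s.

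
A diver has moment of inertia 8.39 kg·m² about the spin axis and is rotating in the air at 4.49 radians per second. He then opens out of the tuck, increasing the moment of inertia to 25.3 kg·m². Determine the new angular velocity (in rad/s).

Angular momentum about the spin axis is conserved since the torque about it is zero.
ω₂ = I₁ω₁ / I₂ = (8.390)(4.49 rad/s) / (25.30) = 1.489 rad/s.

ω₂ ≈ 1.49 rad/s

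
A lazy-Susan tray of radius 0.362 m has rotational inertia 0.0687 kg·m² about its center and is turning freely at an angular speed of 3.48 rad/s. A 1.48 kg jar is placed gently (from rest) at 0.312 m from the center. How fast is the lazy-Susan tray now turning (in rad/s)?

ω_f ≈ 1.12 rad/s

The added mass arrives with no angular momentum about the center, and any external torque about the center is negligible, so the system's angular momentum is conserved.
Added inertia Σmr² = (1.48)(0.312)² = 0.1441 kg·m²; I_f = 0.06870 + 0.1441 = 0.2128 kg·m².
ω_f = I_p ω_i / I_f = (0.06870)(3.48) / 0.2128 = 1.124 rad/s.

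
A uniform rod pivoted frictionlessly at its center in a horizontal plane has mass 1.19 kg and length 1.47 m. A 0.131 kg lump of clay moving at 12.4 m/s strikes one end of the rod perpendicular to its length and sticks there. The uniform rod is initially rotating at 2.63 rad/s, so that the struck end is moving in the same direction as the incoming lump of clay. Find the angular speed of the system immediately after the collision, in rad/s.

About the pivot the impulsive forces during the collision are internal, so angular momentum about that axis is conserved.
I_p = (1/12)(1.19)(1.47)² = 0.2143 kg·m². Taking the sense of the lump of clay's angular momentum as positive, L_{lump} = m v R = (0.131)(12.4)(1.47/2) = 1.194 kg·m²/s.
L_i = +I_p ω_p + m v R = +(0.2143)(2.63) + 1.194 = 1.758 kg·m²/s.
After sticking, I_f = I_p + m R² = 0.2143 + (0.131)(1.47/2)² = 0.2851 kg·m².
ω_f = L_i / I_f = 1.758 / 0.2851 = 6.165 rad/s.

|ω_f| ≈ 6.17 rad/s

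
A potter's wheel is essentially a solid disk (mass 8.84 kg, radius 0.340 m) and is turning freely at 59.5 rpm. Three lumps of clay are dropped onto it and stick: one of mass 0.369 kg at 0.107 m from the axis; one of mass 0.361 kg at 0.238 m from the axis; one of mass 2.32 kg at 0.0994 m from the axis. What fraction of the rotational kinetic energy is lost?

The added mass arrives with no angular momentum about the axis, and any external torque about the axis is negligible, so the system's angular momentum is conserved.
I_p = ½(8.84)(0.340)² = 0.5110 kg·m².
Added inertia Σmr² = (0.369)(0.107)² + (0.361)(0.238)² + (2.32)(0.0994)² = 0.04760 kg·m²; I_f = 0.5110 + 0.04760 = 0.5585 kg·m².
ω_f = I_p ω_i / I_f = (0.5110)(59.5) / 0.5585 = 54.43 rpm.
KE_i = ½(0.5110)(6.231 rad/s)² = 9.918 J; KE_f = ½(0.5585)(5.700)² = 9.073 J.
Fraction lost = 0.08521.

fraction ≈ 0.0852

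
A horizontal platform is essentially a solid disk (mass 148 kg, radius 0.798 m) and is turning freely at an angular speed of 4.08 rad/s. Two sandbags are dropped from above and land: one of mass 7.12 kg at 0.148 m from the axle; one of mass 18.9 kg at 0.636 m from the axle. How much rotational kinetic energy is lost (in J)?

energy lost ≈ 55.7 J

The added mass arrives with no angular momentum about the axle, and any external torque about the axle is negligible, so the system's angular momentum is conserved.
I_p = ½(148)(0.798)² = 47.12 kg·m².
Added inertia Σmr² = (7.12)(0.148)² + (18.9)(0.636)² = 7.801 kg·m²; I_f = 47.12 + 7.801 = 54.92 kg·m².
ω_f = I_p ω_i / I_f = (47.12)(4.08) / 54.92 = 3.501 rad/s.
KE_i = ½(47.12)(4.080 rad/s)² = 392.2 J; KE_f = ½(54.92)(3.501)² = 336.5 J.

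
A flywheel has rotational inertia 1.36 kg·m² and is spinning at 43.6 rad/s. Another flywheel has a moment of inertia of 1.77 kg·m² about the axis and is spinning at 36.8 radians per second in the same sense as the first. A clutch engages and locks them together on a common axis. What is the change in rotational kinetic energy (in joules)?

No external torque acts about the common axis, so total angular momentum is conserved.
Taking A's sense as positive: L = (1.360)(43.6) + (1.770)(36.8) = 124.4 kg·m²·rad/s.
Combined I = 1.360 + 1.770 = 3.130 kg·m².
ω_f = L / I = 124.4 / 3.130 = 39.75 rad/s.
KE_i = ½ΣIω² = 2491 J; KE_f = ½(3.130)(39.75)² = 2473 J.

ΔKE ≈ -17.8 J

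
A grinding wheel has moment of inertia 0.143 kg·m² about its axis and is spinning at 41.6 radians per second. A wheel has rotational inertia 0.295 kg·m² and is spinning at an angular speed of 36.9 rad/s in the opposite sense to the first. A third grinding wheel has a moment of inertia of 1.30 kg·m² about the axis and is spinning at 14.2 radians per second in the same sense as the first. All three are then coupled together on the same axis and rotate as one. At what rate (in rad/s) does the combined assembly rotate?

|ω_f| ≈ 7.78 rad/s

No external torque acts about the common axis, so total angular momentum is conserved.
Taking A's sense as positive: L = (0.1430)(41.6) − (0.2950)(36.9) + (1.300)(14.2) = 13.52 kg·m²·rad/s.
Combined I = 0.1430 + 0.2950 + 1.300 = 1.738 kg·m².
ω_f = L / I = 13.52 / 1.738 = 7.781 rad/s.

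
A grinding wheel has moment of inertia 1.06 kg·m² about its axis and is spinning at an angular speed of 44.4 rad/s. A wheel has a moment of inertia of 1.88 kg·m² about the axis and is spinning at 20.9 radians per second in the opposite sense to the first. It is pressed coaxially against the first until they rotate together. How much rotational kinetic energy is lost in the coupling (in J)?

ΔKE lost ≈ 1450 J

The coupling torques are internal; angular momentum about the shared axis is conserved.
Taking A's sense as positive: L = (1.060)(44.4) − (1.880)(20.9) = 7.772 kg·m²·rad/s.
Combined I = 1.060 + 1.880 = 2.940 kg·m².
ω_f = L / I = 7.772 / 2.940 = 2.644 rad/s.
KE_i = ½ΣIω² = 1455 J; KE_f = ½(2.940)(2.644)² = 10.27 J.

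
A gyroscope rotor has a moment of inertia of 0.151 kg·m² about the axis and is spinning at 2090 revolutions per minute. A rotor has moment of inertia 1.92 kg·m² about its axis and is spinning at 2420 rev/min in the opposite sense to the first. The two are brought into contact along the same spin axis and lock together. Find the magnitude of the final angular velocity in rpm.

No external torque acts about the common axis, so total angular momentum is conserved.
Taking A's sense as positive: L = (0.1510)(2090) − (1.920)(2420) = -4331 kg·m²·rpm.
Combined I = 0.1510 + 1.920 = 2.071 kg·m².
ω_f = L / I = -4331 / 2.071 = -2091 rpm.

|ω_f| ≈ 2090 rpm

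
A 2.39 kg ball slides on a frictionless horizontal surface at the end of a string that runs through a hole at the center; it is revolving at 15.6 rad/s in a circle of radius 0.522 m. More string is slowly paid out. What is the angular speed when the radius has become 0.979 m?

The constraining force is radial, so m r² ω about the center is conserved.
ω₂ = ω₁ (r₁/r₂)² = (15.6)(0.522/0.979)² = 4.435 rad/s.

ω₂ ≈ 4.44 rad/s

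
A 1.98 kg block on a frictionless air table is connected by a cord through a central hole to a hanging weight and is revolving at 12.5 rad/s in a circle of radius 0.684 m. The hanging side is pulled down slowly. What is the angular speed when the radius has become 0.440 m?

The constraining force is radial, so m r² ω about the center is conserved.
ω₂ = ω₁ (r₁/r₂)² = (12.5)(0.684/0.440)² = 30.21 rad/s.

ω₂ ≈ 30.2 rad/s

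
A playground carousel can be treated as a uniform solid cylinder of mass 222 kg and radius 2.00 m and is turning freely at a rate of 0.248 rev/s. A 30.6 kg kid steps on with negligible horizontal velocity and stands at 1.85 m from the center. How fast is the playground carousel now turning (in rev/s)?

ω_f ≈ 0.201 rev/s

The added mass arrives with no angular momentum about the center, and any external torque about the center is negligible, so the system's angular momentum is conserved.
I_p = ½(222)(2.00)² = 444.0 kg·m².
Added inertia Σmr² = (30.6)(1.85)² = 104.7 kg·m²; I_f = 444.0 + 104.7 = 548.7 kg·m².
ω_f = I_p ω_i / I_f = (444.0)(0.248) / 548.7 = 0.2007 rev/s.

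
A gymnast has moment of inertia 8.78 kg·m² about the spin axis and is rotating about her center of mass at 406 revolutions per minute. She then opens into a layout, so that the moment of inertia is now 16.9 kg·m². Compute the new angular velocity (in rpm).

ω₂ ≈ 211 rpm

No external torque acts about the spin axis, so angular momentum is conserved.
ω₂ = I₁ω₁ / I₂ = (8.780)(406 rpm) / (16.90) = 210.9 rpm.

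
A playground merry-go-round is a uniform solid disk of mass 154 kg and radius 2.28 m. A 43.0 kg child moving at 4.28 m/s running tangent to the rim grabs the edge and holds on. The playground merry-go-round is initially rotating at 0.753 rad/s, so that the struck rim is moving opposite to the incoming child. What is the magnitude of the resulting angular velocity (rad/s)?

|ω_f| ≈ 0.189 rad/s

About the axle the impulsive forces during the collision are internal, so angular momentum about that axis is conserved.
I_p = ½(154)(2.28)² = 400.3 kg·m². Taking the sense of the child's angular momentum as positive, L_{child} = m v R = (43.0)(4.28)(2.28) = 419.6 kg·m²/s.
L_i = −I_p ω_p + m v R = −(400.3)(0.753) + 419.6 = 118.2 kg·m²/s.
After sticking, I_f = I_p + m R² = 400.3 + (43.0)(2.28)² = 623.8 kg·m².
ω_f = L_i / I_f = 118.2 / 623.8 = 0.1895 rad/s.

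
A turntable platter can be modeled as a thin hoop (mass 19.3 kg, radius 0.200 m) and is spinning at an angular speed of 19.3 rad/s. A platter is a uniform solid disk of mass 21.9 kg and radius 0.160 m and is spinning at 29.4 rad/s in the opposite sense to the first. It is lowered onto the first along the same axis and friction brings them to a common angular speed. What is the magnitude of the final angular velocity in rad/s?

No external torque acts about the common axis, so total angular momentum is conserved.
Moments of inertia: I_A = (19.3)(0.200)² = 0.7720 kg·m²; I_B = ½(21.9)(0.160)² = 0.2803 kg·m².
Taking A's sense as positive: L = (0.7720)(19.3) − (0.2803)(29.4) = 6.658 kg·m²·rad/s.
Combined I = 0.7720 + 0.2803 = 1.052 kg·m².
ω_f = L / I = 6.658 / 1.052 = 6.327 rad/s.

|ω_f| ≈ 6.33 rad/s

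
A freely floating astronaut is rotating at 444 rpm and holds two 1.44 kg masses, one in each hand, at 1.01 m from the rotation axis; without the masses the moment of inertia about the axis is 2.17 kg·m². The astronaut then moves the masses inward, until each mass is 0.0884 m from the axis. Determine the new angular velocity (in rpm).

ω₂ ≈ 1030 rpm

Angular momentum about the spin axis is conserved since the torque about it is zero.
I₁ = 2.17 + 2(1.44)(1.01)² = 5.108 kg·m²; I₂ = 2.17 + 2(1.44)(0.0884)² = 2.193 kg·m².
ω₂ = I₁ω₁ / I₂ = (5.108)(444 rpm) / (2.193) = 1034 rpm.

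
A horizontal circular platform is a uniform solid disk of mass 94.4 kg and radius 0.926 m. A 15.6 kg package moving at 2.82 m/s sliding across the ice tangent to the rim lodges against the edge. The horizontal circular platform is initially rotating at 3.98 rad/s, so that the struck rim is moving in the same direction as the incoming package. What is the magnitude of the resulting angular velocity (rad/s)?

The axle reaction passes through the central axle and exerts no torque about it; angular momentum about the central axle is conserved through the impact.
I_p = ½(94.4)(0.926)² = 40.47 kg·m². Taking the sense of the package's angular momentum as positive, L_{package} = m v R = (15.6)(2.82)(0.926) = 40.74 kg·m²/s.
L_i = +I_p ω_p + m v R = +(40.47)(3.98) + 40.74 = 201.8 kg·m²/s.
After sticking, I_f = I_p + m R² = 40.47 + (15.6)(0.926)² = 53.85 kg·m².
ω_f = L_i / I_f = 201.8 / 53.85 = 3.748 rad/s.

|ω_f| ≈ 3.75 rad/s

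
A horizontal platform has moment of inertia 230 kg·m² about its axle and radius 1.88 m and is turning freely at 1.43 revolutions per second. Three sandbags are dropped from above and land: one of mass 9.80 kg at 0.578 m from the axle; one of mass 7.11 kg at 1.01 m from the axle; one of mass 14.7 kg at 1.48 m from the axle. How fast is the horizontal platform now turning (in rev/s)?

ω_f ≈ 1.21 rev/s

The added mass arrives with no angular momentum about the axle, and any external torque about the axle is negligible, so the system's angular momentum is conserved.
Added inertia Σmr² = (9.80)(0.578)² + (7.11)(1.01)² + (14.7)(1.48)² = 42.73 kg·m²; I_f = 230.0 + 42.73 = 272.7 kg·m².
ω_f = I_p ω_i / I_f = (230.0)(1.43) / 272.7 = 1.206 rev/s.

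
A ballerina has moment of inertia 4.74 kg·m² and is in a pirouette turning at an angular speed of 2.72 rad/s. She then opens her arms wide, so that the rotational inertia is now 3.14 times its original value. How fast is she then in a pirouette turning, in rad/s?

ω₂ ≈ 0.866 rad/s

Angular momentum about the spin axis is conserved since the torque about it is zero.
I₂ = 3.14 × 4.74 = 14.88 kg·m².
ω₂ = I₁ω₁ / I₂ = (4.740)(2.72 rad/s) / (14.88) = 0.8662 rad/s.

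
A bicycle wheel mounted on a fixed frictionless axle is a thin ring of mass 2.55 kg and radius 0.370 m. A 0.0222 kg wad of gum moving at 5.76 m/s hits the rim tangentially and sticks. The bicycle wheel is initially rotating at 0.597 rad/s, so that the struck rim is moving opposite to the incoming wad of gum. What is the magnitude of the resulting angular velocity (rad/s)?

The axle reaction passes through the axle and exerts no torque about it; angular momentum about the axle is conserved through the impact.
I_p = (2.55)(0.370)² = 0.3491 kg·m². Taking the sense of the wad of gum's angular momentum as positive, L_{wad} = m v R = (0.0222)(5.76)(0.370) = 0.04731 kg·m²/s.
L_i = −I_p ω_p + m v R = −(0.3491)(0.597) + 0.04731 = -0.1611 kg·m²/s.
After sticking, I_f = I_p + m R² = 0.3491 + (0.0222)(0.370)² = 0.3521 kg·m².
ω_f = L_i / I_f = -0.1611 / 0.3521 = -0.4575 rad/s.

|ω_f| ≈ 0.457 rad/s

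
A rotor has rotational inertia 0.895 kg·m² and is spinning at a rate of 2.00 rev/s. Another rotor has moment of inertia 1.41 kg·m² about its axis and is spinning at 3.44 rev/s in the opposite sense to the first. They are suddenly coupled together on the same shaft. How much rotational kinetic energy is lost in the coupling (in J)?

ΔKE lost ≈ 320 J

No external torque acts about the common axis, so total angular momentum is conserved.
Taking A's sense as positive: L = (0.8950)(2.00) − (1.410)(3.44) = -3.060 kg·m²·rev/s.
Combined I = 0.8950 + 1.410 = 2.305 kg·m².
ω_f = L / I = -3.060 / 2.305 = -1.328 rev/s.
KE_i = ½ΣIω² = 400.0 J; KE_f = ½(2.305)(8.342)² = 80.21 J.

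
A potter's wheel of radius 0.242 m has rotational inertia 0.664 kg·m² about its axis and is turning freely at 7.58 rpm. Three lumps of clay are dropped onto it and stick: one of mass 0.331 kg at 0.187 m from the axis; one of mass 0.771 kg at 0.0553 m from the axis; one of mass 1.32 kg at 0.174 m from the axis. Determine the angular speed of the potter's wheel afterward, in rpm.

ω_f ≈ 7.01 rpm

The added mass arrives with no angular momentum about the axis, and any external torque about the axis is negligible, so the system's angular momentum is conserved.
Added inertia Σmr² = (0.331)(0.187)² + (0.771)(0.0553)² + (1.32)(0.174)² = 0.05390 kg·m²; I_f = 0.6640 + 0.05390 = 0.7179 kg·m².
ω_f = I_p ω_i / I_f = (0.6640)(7.58) / 0.7179 = 7.011 rpm.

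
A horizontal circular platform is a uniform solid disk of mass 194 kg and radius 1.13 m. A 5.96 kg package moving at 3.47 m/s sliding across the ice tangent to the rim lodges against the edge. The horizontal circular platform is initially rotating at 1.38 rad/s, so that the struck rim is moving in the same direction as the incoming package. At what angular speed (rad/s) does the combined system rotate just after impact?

|ω_f| ≈ 1.48 rad/s

About the central axle the impulsive forces during the collision are internal, so angular momentum about that axis is conserved.
I_p = ½(194)(1.13)² = 123.9 kg·m². Taking the sense of the package's angular momentum as positive, L_{package} = m v R = (5.96)(3.47)(1.13) = 23.37 kg·m²/s.
L_i = +I_p ω_p + m v R = +(123.9)(1.38) + 23.37 = 194.3 kg·m²/s.
After sticking, I_f = I_p + m R² = 123.9 + (5.96)(1.13)² = 131.5 kg·m².
ω_f = L_i / I_f = 194.3 / 131.5 = 1.478 rad/s.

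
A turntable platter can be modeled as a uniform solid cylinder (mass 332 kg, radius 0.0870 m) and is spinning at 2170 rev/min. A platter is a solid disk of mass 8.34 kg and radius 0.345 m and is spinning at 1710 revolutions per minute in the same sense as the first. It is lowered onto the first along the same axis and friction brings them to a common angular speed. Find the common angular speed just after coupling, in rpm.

|ω_f| ≈ 2040 rpm

The coupling torques are internal; angular momentum about the shared axis is conserved.
Moments of inertia: I_A = ½(332)(0.0870)² = 1.256 kg·m²; I_B = ½(8.34)(0.345)² = 0.4963 kg·m².
Taking A's sense as positive: L = (1.256)(2170) + (0.4963)(1710) = 3575 kg·m²·rpm.
Combined I = 1.256 + 0.4963 = 1.753 kg·m².
ω_f = L / I = 3575 / 1.753 = 2040 rpm.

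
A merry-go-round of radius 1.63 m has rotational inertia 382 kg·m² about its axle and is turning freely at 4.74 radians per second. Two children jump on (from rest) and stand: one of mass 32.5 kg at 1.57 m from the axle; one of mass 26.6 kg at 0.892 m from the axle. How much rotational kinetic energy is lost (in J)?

The added mass arrives with no angular momentum about the axle, and any external torque about the axle is negligible, so the system's angular momentum is conserved.
Added inertia Σmr² = (32.5)(1.57)² + (26.6)(0.892)² = 101.3 kg·m²; I_f = 382.0 + 101.3 = 483.3 kg·m².
ω_f = I_p ω_i / I_f = (382.0)(4.74) / 483.3 = 3.747 rad/s.
KE_i = ½(382.0)(4.740 rad/s)² = 4291 J; KE_f = ½(483.3)(3.747)² = 3392 J.

energy lost ≈ 899 J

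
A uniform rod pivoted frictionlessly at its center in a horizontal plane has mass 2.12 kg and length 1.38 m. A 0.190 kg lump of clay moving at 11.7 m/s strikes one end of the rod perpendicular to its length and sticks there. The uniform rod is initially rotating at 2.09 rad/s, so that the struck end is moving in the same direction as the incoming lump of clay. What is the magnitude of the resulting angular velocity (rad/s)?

The axle reaction passes through the pivot and exerts no torque about it; angular momentum about the pivot is conserved through the impact.
I_p = (1/12)(2.12)(1.38)² = 0.3364 kg·m². Taking the sense of the lump of clay's angular momentum as positive, L_{lump} = m v R = (0.190)(11.7)(1.38/2) = 1.534 kg·m²/s.
L_i = +I_p ω_p + m v R = +(0.3364)(2.09) + 1.534 = 2.237 kg·m²/s.
After sticking, I_f = I_p + m R² = 0.3364 + (0.190)(1.38/2)² = 0.4269 kg·m².
ω_f = L_i / I_f = 2.237 / 0.4269 = 5.240 rad/s.

|ω_f| ≈ 5.24 rad/s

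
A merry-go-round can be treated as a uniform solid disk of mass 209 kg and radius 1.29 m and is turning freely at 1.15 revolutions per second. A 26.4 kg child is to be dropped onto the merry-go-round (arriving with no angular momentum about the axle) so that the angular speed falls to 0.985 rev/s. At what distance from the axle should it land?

No external torque acts about the axle; L_before = L_after.
I_p = ½(209)(1.29)² = 173.9 kg·m².
I_p ω_i = (I_p + m r²) ω_f ⇒ m r² = I_p(ω_i/ω_f − 1) = 173.9(1.15/0.985 − 1) = 29.13 kg·m².
r = √(29.13/26.4) = 1.050 m.

r ≈ 1.05 m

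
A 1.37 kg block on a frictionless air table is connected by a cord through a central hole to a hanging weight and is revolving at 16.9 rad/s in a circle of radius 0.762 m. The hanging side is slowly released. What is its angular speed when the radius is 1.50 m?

The constraining force is radial, so m r² ω about the center is conserved.
ω₂ = ω₁ (r₁/r₂)² = (16.9)(0.762/1.50)² = 4.361 rad/s.

ω₂ ≈ 4.36 rad/s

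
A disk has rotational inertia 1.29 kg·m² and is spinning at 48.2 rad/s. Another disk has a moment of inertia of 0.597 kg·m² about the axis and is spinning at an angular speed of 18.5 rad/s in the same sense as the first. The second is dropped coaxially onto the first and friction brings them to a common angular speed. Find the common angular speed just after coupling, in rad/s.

|ω_f| ≈ 38.8 rad/s

No external torque acts about the common axis, so total angular momentum is conserved.
Taking A's sense as positive: L = (1.290)(48.2) + (0.5970)(18.5) = 73.22 kg·m²·rad/s.
Combined I = 1.290 + 0.5970 = 1.887 kg·m².
ω_f = L / I = 73.22 / 1.887 = 38.80 rad/s.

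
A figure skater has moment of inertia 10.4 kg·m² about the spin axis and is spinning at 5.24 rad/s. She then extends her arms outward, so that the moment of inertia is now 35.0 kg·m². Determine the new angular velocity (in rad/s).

Angular momentum about the spin axis is conserved since the torque about it is zero.
ω₂ = I₁ω₁ / I₂ = (10.40)(5.24 rad/s) / (35.00) = 1.557 rad/s.

ω₂ ≈ 1.56 rad/s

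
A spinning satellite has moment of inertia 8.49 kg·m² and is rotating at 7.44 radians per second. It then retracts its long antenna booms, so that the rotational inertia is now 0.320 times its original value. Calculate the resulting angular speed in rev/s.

No external torque acts about the spin axis, so angular momentum is conserved.
I₂ = 0.320 × 8.49 = 2.717 kg·m².
ω₂ = I₁ω₁ / I₂ = (8.490)(7.44 rad/s) / (2.717) = 23.25 rad/s = 3.700 rev/s.

ω₂ ≈ 3.70 rev/s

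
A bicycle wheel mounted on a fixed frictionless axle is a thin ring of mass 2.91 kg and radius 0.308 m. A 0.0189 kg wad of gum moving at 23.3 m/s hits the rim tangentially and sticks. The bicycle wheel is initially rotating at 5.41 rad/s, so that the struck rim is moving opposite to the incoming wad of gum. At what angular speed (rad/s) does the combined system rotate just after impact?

About the axle the impulsive forces during the collision are internal, so angular momentum about that axis is conserved.
I_p = (2.91)(0.308)² = 0.2761 kg·m². Taking the sense of the wad of gum's angular momentum as positive, L_{wad} = m v R = (0.0189)(23.3)(0.308) = 0.1356 kg·m²/s.
L_i = −I_p ω_p + m v R = −(0.2761)(5.41) + 0.1356 = -1.358 kg·m²/s.
After sticking, I_f = I_p + m R² = 0.2761 + (0.0189)(0.308)² = 0.2778 kg·m².
ω_f = L_i / I_f = -1.358 / 0.2778 = -4.887 rad/s.

|ω_f| ≈ 4.89 rad/s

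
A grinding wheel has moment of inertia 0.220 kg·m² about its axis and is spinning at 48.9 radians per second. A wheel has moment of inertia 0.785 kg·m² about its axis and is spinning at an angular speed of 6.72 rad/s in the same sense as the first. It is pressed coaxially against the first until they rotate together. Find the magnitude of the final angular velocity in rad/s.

No external torque acts about the common axis, so total angular momentum is conserved.
Taking A's sense as positive: L = (0.2200)(48.9) + (0.7850)(6.72) = 16.03 kg·m²·rad/s.
Combined I = 0.2200 + 0.7850 = 1.005 kg·m².
ω_f = L / I = 16.03 / 1.005 = 15.95 rad/s.

|ω_f| ≈ 16.0 rad/s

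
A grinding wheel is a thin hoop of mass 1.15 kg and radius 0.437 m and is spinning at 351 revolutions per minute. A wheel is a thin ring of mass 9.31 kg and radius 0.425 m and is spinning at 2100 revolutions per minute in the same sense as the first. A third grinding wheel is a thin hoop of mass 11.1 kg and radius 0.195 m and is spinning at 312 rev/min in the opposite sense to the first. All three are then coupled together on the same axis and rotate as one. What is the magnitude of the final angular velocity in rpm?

The coupling torques are internal; angular momentum about the shared axis is conserved.
Moments of inertia: I_A = (1.15)(0.437)² = 0.2196 kg·m²; I_B = (9.31)(0.425)² = 1.682 kg·m²; I_C = (11.1)(0.195)² = 0.4221 kg·m².
Taking A's sense as positive: L = (0.2196)(351) + (1.682)(2100) − (0.4221)(312) = 3477 kg·m²·rpm.
Combined I = 0.2196 + 1.682 + 0.4221 = 2.323 kg·m².
ω_f = L / I = 3477 / 2.323 = 1496 rpm.

|ω_f| ≈ 1500 rpm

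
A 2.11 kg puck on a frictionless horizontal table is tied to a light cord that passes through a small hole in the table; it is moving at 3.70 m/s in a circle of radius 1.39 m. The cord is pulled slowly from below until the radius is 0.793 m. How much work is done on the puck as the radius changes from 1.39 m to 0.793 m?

W ≈ 29.9 J

Central (radial) force ⇒ zero torque about the center ⇒ m v r is constant.
v₂ = v₁ r₁ / r₂ = (3.70)(1.39) / (0.793) = 6.485 m/s.
W = ΔKE = ½m(v₂² − v₁²) = 29.93 J.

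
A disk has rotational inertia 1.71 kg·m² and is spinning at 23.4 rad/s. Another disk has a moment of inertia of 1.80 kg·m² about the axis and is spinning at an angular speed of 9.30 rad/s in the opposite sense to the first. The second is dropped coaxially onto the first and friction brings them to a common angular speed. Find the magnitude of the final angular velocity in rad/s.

No external torque acts about the common axis, so total angular momentum is conserved.
Taking A's sense as positive: L = (1.710)(23.4) − (1.800)(9.30) = 23.27 kg·m²·rad/s.
Combined I = 1.710 + 1.800 = 3.510 kg·m².
ω_f = L / I = 23.27 / 3.510 = 6.631 rad/s.

|ω_f| ≈ 6.63 rad/s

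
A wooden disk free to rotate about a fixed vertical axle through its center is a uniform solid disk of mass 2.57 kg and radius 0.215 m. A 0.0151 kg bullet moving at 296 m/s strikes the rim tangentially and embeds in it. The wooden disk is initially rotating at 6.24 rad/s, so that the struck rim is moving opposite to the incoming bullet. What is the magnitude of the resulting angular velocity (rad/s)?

|ω_f| ≈ 9.82 rad/s

About the axle the impulsive forces during the collision are internal, so angular momentum about that axis is conserved.
I_p = ½(2.57)(0.215)² = 0.05940 kg·m². Taking the sense of the bullet's angular momentum as positive, L_{bullet} = m v R = (0.0151)(296)(0.215) = 0.9610 kg·m²/s.
L_i = −I_p ω_p + m v R = −(0.05940)(6.24) + 0.9610 = 0.5903 kg·m²/s.
After sticking, I_f = I_p + m R² = 0.05940 + (0.0151)(0.215)² = 0.06010 kg·m².
ω_f = L_i / I_f = 0.5903 / 0.06010 = 9.823 rad/s.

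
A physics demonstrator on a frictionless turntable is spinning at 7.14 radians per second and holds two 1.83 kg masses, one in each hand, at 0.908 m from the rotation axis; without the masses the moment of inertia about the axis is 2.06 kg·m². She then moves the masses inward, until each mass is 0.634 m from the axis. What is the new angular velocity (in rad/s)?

ω₂ ≈ 10.3 rad/s

No external torque acts about the spin axis, so angular momentum is conserved.
I₁ = 2.06 + 2(1.83)(0.908)² = 5.078 kg·m²; I₂ = 2.06 + 2(1.83)(0.634)² = 3.531 kg·m².
ω₂ = I₁ω₁ / I₂ = (5.078)(7.14 rad/s) / (3.531) = 10.27 rad/s.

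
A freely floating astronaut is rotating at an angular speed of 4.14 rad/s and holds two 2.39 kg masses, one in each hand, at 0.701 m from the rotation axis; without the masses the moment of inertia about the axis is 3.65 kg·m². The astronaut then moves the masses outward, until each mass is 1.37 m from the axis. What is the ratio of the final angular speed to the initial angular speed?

No external torque acts about the spin axis, so angular momentum is conserved.
I₁ = 3.65 + 2(2.39)(0.701)² = 5.999 kg·m²; I₂ = 3.65 + 2(2.39)(1.37)² = 12.62 kg·m².
ω₂/ω₁ = I₁/I₂ = 5.999 / 12.62 = 0.4753.

ω₂/ω₁ ≈ 0.475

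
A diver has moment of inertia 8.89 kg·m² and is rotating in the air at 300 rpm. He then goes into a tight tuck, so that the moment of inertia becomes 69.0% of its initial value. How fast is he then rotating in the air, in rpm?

Angular momentum about the spin axis is conserved since the torque about it is zero.
I₂ = 0.690 × 8.89 = 6.134 kg·m².
ω₂ = I₁ω₁ / I₂ = (8.890)(300 rpm) / (6.134) = 434.8 rpm.

ω₂ ≈ 435 rpm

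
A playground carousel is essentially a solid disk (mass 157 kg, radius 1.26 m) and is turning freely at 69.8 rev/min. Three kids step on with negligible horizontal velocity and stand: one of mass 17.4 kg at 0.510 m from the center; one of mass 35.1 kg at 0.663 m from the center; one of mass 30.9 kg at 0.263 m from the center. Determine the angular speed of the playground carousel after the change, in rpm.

ω_f ≈ 59.3 rpm

The added mass arrives with no angular momentum about the center, and any external torque about the center is negligible, so the system's angular momentum is conserved.
I_p = ½(157)(1.26)² = 124.6 kg·m².
Added inertia Σmr² = (17.4)(0.510)² + (35.1)(0.663)² + (30.9)(0.263)² = 22.09 kg·m²; I_f = 124.6 + 22.09 = 146.7 kg·m².
ω_f = I_p ω_i / I_f = (124.6)(69.8) / 146.7 = 59.29 rpm.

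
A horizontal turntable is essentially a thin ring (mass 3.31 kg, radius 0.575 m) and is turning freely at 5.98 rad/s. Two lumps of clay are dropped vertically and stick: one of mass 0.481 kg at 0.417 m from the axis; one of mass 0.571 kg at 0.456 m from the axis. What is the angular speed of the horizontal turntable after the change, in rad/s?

No external torque acts about the axis; L_before = L_after.
I_p = (3.31)(0.575)² = 1.094 kg·m².
Added inertia Σmr² = (0.481)(0.417)² + (0.571)(0.456)² = 0.2024 kg·m²; I_f = 1.094 + 0.2024 = 1.297 kg·m².
ω_f = I_p ω_i / I_f = (1.094)(5.98) / 1.297 = 5.047 rad/s.

ω_f ≈ 5.05 rad/s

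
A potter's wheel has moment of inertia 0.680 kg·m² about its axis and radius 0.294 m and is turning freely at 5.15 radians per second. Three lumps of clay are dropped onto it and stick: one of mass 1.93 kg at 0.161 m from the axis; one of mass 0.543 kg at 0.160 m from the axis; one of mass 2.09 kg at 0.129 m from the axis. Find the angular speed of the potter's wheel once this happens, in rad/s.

No external torque acts about the axis; L_before = L_after.
Added inertia Σmr² = (1.93)(0.161)² + (0.543)(0.160)² + (2.09)(0.129)² = 0.09871 kg·m²; I_f = 0.6800 + 0.09871 = 0.7787 kg·m².
ω_f = I_p ω_i / I_f = (0.6800)(5.15) / 0.7787 = 4.497 rad/s.

ω_f ≈ 4.50 rad/s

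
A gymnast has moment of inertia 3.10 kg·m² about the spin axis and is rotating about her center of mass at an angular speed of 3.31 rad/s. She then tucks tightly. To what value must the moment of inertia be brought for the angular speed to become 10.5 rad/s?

No external torque acts about the spin axis, so angular momentum is conserved.
I₂ = I₁ω₁ / ω₂ = (3.10)(3.31) / (10.5) = 0.9772 kg·m².

I₂ ≈ 0.977 kg·m²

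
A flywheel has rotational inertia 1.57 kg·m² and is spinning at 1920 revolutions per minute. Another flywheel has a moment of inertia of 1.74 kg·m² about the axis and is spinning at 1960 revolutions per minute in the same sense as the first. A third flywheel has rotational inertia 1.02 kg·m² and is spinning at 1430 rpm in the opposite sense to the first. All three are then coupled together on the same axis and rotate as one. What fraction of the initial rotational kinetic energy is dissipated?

No external torque acts about the common axis, so total angular momentum is conserved.
Taking A's sense as positive: L = (1.570)(1920) + (1.740)(1960) − (1.020)(1430) = 4966 kg·m²·rpm.
Combined I = 1.570 + 1.740 + 1.020 = 4.330 kg·m².
ω_f = L / I = 4966 / 4.330 = 1147 rpm.
KE_i = ½ΣIω² = 79820 J; KE_f = ½(4.330)(120.1)² = 31230 J.
Fraction dissipated = (KE_i − KE_f)/KE_i = 0.6087.

fraction ≈ 0.609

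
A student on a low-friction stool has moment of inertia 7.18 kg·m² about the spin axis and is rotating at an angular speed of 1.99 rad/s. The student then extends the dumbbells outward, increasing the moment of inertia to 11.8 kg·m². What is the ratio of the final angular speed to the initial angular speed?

ω₂/ω₁ ≈ 0.608

No external torque acts about the spin axis, so angular momentum is conserved.
ω₂/ω₁ = I₁/I₂ = 7.180 / 11.80 = 0.6085.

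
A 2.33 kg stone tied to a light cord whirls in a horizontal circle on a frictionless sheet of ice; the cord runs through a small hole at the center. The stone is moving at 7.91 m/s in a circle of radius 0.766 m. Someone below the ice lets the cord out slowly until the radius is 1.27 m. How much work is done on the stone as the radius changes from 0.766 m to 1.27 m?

W ≈ -46.4 J

Central (radial) force ⇒ zero torque about the center ⇒ m v r is constant.
v₂ = v₁ r₁ / r₂ = (7.91)(0.766) / (1.27) = 4.771 m/s.
W = ΔKE = ½m(v₂² − v₁²) = -46.37 J.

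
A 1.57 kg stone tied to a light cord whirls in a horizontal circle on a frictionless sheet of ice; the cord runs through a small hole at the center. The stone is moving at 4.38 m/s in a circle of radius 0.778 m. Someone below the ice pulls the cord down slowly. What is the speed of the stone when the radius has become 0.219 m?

The only horizontal force on the mass is along the cord (radial), so it exerts no torque about the hole and angular momentum m v r is conserved.
v₂ = v₁ r₁ / r₂ = (4.38)(0.778) / (0.219) = 15.56 m/s.

v₂ ≈ 15.6 m/s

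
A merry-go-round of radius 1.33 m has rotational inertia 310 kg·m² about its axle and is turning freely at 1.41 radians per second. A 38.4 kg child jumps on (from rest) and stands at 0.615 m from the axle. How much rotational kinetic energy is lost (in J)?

The added mass arrives with no angular momentum about the axle, and any external torque about the axle is negligible, so the system's angular momentum is conserved.
Added inertia Σmr² = (38.4)(0.615)² = 14.52 kg·m²; I_f = 310.0 + 14.52 = 324.5 kg·m².
ω_f = I_p ω_i / I_f = (310.0)(1.41) / 324.5 = 1.347 rad/s.
KE_i = ½(310.0)(1.410 rad/s)² = 308.2 J; KE_f = ½(324.5)(1.347)² = 294.4 J.

energy lost ≈ 13.8 J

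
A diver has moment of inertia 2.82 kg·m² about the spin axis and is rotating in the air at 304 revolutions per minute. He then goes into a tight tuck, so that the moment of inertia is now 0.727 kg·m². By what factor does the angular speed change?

ω₂/ω₁ ≈ 3.88

Angular momentum about the spin axis is conserved since the torque about it is zero.
ω₂/ω₁ = I₁/I₂ = 2.820 / 0.7270 = 3.879.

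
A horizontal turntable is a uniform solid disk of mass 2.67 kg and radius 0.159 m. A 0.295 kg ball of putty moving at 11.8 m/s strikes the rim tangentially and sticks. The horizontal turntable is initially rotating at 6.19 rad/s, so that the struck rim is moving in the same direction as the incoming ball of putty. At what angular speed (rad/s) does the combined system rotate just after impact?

The axle reaction passes through the axle and exerts no torque about it; angular momentum about the axle is conserved through the impact.
I_p = ½(2.67)(0.159)² = 0.03375 kg·m². Taking the sense of the ball of putty's angular momentum as positive, L_{ball} = m v R = (0.295)(11.8)(0.159) = 0.5535 kg·m²/s.
L_i = +I_p ω_p + m v R = +(0.03375)(6.19) + 0.5535 = 0.7624 kg·m²/s.
After sticking, I_f = I_p + m R² = 0.03375 + (0.295)(0.159)² = 0.04121 kg·m².
ω_f = L_i / I_f = 0.7624 / 0.04121 = 18.50 rad/s.

|ω_f| ≈ 18.5 rad/s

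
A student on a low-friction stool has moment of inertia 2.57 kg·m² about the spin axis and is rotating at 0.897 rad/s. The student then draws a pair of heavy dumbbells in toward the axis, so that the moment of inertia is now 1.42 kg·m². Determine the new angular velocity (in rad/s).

ω₂ ≈ 1.62 rad/s

No external torque acts about the spin axis, so angular momentum is conserved.
ω₂ = I₁ω₁ / I₂ = (2.570)(0.897 rad/s) / (1.420) = 1.623 rad/s.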